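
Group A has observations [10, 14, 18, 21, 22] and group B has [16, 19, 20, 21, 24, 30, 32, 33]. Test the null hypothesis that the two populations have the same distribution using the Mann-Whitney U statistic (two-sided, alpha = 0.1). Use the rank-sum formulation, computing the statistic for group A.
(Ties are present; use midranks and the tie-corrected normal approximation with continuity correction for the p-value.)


Step 1: Combine and sort all 13 observations; assign midranks.
sorted (value, group): (10,X), (14,X), (16,Y), (18,X), (19,Y), (20,Y), (21,X), (21,Y), (22,X), (24,Y), (30,Y), (32,Y), (33,Y)
ranks: 10->1, 14->2, 16->3, 18->4, 19->5, 20->6, 21->7.5, 21->7.5, 22->9, 24->10, 30->11, 32->12, 33->13
Step 2: Rank sum for X: R1 = 1 + 2 + 4 + 7.5 + 9 = 23.5.
Step 3: U_X = R1 - n1(n1+1)/2 = 23.5 - 5*6/2 = 23.5 - 15 = 8.5.
       U_Y = n1*n2 - U_X = 40 - 8.5 = 31.5.
Step 4: Ties are present, so use the tie-corrected normal approximation (with continuity correction) for the p-value.
Step 5: p-value = 0.106864; compare to alpha = 0.1. fail to reject H0.

U_X = 8.5, p = 0.106864, fail to reject H0 at alpha = 0.1.


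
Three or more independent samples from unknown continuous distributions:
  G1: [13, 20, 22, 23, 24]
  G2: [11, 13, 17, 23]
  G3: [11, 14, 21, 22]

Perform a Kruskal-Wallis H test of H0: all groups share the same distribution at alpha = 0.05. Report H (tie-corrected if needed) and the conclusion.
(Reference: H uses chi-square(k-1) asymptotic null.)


Step 1: Combine all N = 13 observations and assign midranks.
sorted (value, group, rank): (11,G2,1.5), (11,G3,1.5), (13,G1,3.5), (13,G2,3.5), (14,G3,5), (17,G2,6), (20,G1,7), (21,G3,8), (22,G1,9.5), (22,G3,9.5), (23,G1,11.5), (23,G2,11.5), (24,G1,13)
Step 2: Sum ranks within each group.
R_1 = 44.5 (n_1 = 5)
R_2 = 22.5 (n_2 = 4)
R_3 = 24 (n_3 = 4)
Step 3: H = 12/(N(N+1)) * sum(R_i^2/n_i) - 3(N+1)
     = 12/(13*14) * (44.5^2/5 + 22.5^2/4 + 24^2/4) - 3*14
     = 0.065934 * 666.612 - 42
     = 1.952473.
Step 4: Ties present; correction factor C = 1 - 24/(13^3 - 13) = 0.989011. Corrected H = 1.952473 / 0.989011 = 1.974167.
Step 5: Under H0, H ~ chi^2(2); p-value = 0.372662.
Step 6: alpha = 0.05. fail to reject H0.

H = 1.9742, df = 2, p = 0.372662, fail to reject H0.


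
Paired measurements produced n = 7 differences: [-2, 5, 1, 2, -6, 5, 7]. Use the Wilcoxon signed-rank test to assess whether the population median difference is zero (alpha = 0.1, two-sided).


Step 1: Drop any zero differences (none here) and take |d_i|.
|d| = [2, 5, 1, 2, 6, 5, 7]
Step 2: Midrank |d_i| (ties get averaged ranks).
ranks: |2|->2.5, |5|->4.5, |1|->1, |2|->2.5, |6|->6, |5|->4.5, |7|->7
Step 3: Attach original signs; sum ranks with positive sign and with negative sign.
W+ = 4.5 + 1 + 2.5 + 4.5 + 7 = 19.5
W- = 2.5 + 6 = 8.5
(Check: W+ + W- = 28 should equal n(n+1)/2 = 28.)
Step 4: Test statistic W = min(W+, W-) = 8.5.
Step 5: Ties in |d|, so use the tie-corrected normal approximation.
        E[W] = n(n+1)/4 = 7*8/4 = 14.
        Tie groups: |d|=2 (t=2), |d|=5 (t=2); sum(t^3 - t) = 12.
        Var[W] = n(n+1)(2n+1)/24 - sum(t^3-t)/48 = 840/24 - 12/48 = 34.75.
        z = (W - E[W]) / sqrt(Var[W]) = (8.5 - 14) / 5.8949 = -0.9330.
        Two-sided p = 2*Phi(z) = 0.350816.
Step 6: alpha = 0.1. fail to reject H0.

W+ = 19.5, W- = 8.5, W = min = 8.5, p = 0.350816, fail to reject H0.


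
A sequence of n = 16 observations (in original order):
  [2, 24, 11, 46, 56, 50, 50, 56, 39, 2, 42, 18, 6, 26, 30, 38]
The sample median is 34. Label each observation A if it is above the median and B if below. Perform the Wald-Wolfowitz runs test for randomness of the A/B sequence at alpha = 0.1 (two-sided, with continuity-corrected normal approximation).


Step 1: Compute median = 34; label A = above, B = below.
Labels in order: BBBAAAAAABABBBBA  (n_A = 8, n_B = 8)
Step 2: Count runs R = 6.
Step 3: Under H0 (random ordering), E[R] = 2*n_A*n_B/(n_A+n_B) + 1 = 2*8*8/16 + 1 = 9.0000.
        Var[R] = 2*n_A*n_B*(2*n_A*n_B - n_A - n_B) / ((n_A+n_B)^2 * (n_A+n_B-1)) = 14336/3840 = 3.7333.
        SD[R] = 1.9322.
Step 4: Continuity-corrected z = (R + 0.5 - E[R]) / SD[R] = (6 + 0.5 - 9.0000) / 1.9322 = -1.2939.
Step 5: Two-sided p-value via normal approximation = 2*(1 - Phi(|z|)) = 0.195709.
Step 6: alpha = 0.1. fail to reject H0.

R = 6, z = -1.2939, p = 0.195709, fail to reject H0.


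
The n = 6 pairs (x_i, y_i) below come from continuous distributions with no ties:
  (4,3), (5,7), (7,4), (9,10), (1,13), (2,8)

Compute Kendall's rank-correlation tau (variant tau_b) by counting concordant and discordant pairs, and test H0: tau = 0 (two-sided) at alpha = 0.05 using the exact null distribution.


Step 1: Enumerate the 15 unordered pairs (i,j) with i<j and classify each by sign(x_j-x_i) * sign(y_j-y_i).
  (1,2):dx=+1,dy=+4->C; (1,3):dx=+3,dy=+1->C; (1,4):dx=+5,dy=+7->C; (1,5):dx=-3,dy=+10->D
  (1,6):dx=-2,dy=+5->D; (2,3):dx=+2,dy=-3->D; (2,4):dx=+4,dy=+3->C; (2,5):dx=-4,dy=+6->D
  (2,6):dx=-3,dy=+1->D; (3,4):dx=+2,dy=+6->C; (3,5):dx=-6,dy=+9->D; (3,6):dx=-5,dy=+4->D
  (4,5):dx=-8,dy=+3->D; (4,6):dx=-7,dy=-2->C; (5,6):dx=+1,dy=-5->D
Step 2: C = 6, D = 9, total pairs = 15.
Step 3: tau = (C - D)/(n(n-1)/2) = (6 - 9)/15 = -0.200000.
Step 4: Exact two-sided p-value (enumerate n! = 720 permutations of y under H0): p = 0.719444.
Step 5: alpha = 0.05. fail to reject H0.

tau_b = -0.2000 (C=6, D=9), p = 0.719444, fail to reject H0.


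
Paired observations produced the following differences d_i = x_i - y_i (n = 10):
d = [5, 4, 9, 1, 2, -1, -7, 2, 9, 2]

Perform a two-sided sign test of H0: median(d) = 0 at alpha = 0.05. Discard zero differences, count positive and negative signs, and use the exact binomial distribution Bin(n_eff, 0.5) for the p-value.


Step 1: Discard zero differences. Original n = 10; n_eff = number of nonzero differences = 10.
Nonzero differences (with sign): +5, +4, +9, +1, +2, -1, -7, +2, +9, +2
Step 2: Count signs: positive = 8, negative = 2.
Step 3: Under H0: P(positive) = 0.5, so the number of positives S ~ Bin(10, 0.5).
Step 4: Two-sided exact p-value = sum of Bin(10,0.5) probabilities at or below the observed probability = 0.109375.
Step 5: alpha = 0.05. fail to reject H0.

n_eff = 10, pos = 8, neg = 2, p = 0.109375, fail to reject H0.


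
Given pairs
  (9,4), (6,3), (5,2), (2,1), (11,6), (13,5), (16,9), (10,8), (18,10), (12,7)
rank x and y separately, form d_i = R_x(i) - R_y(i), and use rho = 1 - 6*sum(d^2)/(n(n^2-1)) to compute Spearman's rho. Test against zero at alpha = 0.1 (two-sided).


Step 1: Rank x and y separately (midranks; no ties here).
rank(x): 9->4, 6->3, 5->2, 2->1, 11->6, 13->8, 16->9, 10->5, 18->10, 12->7
rank(y): 4->4, 3->3, 2->2, 1->1, 6->6, 5->5, 9->9, 8->8, 10->10, 7->7
Step 2: d_i = R_x(i) - R_y(i); compute d_i^2.
  (4-4)^2=0, (3-3)^2=0, (2-2)^2=0, (1-1)^2=0, (6-6)^2=0, (8-5)^2=9, (9-9)^2=0, (5-8)^2=9, (10-10)^2=0, (7-7)^2=0
sum(d^2) = 18.
Step 3: rho = 1 - 6*18 / (10*(10^2 - 1)) = 1 - 108/990 = 0.890909.
Step 4: Under H0, t = rho * sqrt((n-2)/(1-rho^2)) = 5.5482 ~ t(8).
Step 5: Two-sided p-value from the t-distribution with 8 df = 0.000542.
Step 6: alpha = 0.1. reject H0.

rho = 0.8909, p = 0.000542, reject H0 at alpha = 0.1.


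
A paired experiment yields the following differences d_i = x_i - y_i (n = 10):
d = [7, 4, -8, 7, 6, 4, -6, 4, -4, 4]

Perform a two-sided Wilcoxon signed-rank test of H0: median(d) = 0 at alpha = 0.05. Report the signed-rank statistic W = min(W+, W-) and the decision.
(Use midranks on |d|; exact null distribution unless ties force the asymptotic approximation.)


Step 1: Drop any zero differences (none here) and take |d_i|.
|d| = [7, 4, 8, 7, 6, 4, 6, 4, 4, 4]
Step 2: Midrank |d_i| (ties get averaged ranks).
ranks: |7|->8.5, |4|->3, |8|->10, |7|->8.5, |6|->6.5, |4|->3, |6|->6.5, |4|->3, |4|->3, |4|->3
Step 3: Attach original signs; sum ranks with positive sign and with negative sign.
W+ = 8.5 + 3 + 8.5 + 6.5 + 3 + 3 + 3 = 35.5
W- = 10 + 6.5 + 3 = 19.5
(Check: W+ + W- = 55 should equal n(n+1)/2 = 55.)
Step 4: Test statistic W = min(W+, W-) = 19.5.
Step 5: Ties in |d|, so use the tie-corrected normal approximation.
        E[W] = n(n+1)/4 = 10*11/4 = 27.5.
        Tie groups: |d|=4 (t=5), |d|=6 (t=2), |d|=7 (t=2); sum(t^3 - t) = 132.
        Var[W] = n(n+1)(2n+1)/24 - sum(t^3-t)/48 = 2310/24 - 132/48 = 93.5.
        z = (W - E[W]) / sqrt(Var[W]) = (19.5 - 27.5) / 9.6695 = -0.8273.
        Two-sided p = 2*Phi(z) = 0.408044.
Step 6: alpha = 0.05. fail to reject H0.

W+ = 35.5, W- = 19.5, W = min = 19.5, p = 0.408044, fail to reject H0.


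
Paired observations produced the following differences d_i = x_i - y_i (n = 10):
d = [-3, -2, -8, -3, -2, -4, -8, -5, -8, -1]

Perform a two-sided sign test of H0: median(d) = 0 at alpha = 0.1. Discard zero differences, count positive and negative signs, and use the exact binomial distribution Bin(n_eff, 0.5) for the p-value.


Step 1: Discard zero differences. Original n = 10; n_eff = number of nonzero differences = 10.
Nonzero differences (with sign): -3, -2, -8, -3, -2, -4, -8, -5, -8, -1
Step 2: Count signs: positive = 0, negative = 10.
Step 3: Under H0: P(positive) = 0.5, so the number of positives S ~ Bin(10, 0.5).
Step 4: Two-sided exact p-value = sum of Bin(10,0.5) probabilities at or below the observed probability = 0.001953.
Step 5: alpha = 0.1. reject H0.

n_eff = 10, pos = 0, neg = 10, p = 0.001953, reject H0.


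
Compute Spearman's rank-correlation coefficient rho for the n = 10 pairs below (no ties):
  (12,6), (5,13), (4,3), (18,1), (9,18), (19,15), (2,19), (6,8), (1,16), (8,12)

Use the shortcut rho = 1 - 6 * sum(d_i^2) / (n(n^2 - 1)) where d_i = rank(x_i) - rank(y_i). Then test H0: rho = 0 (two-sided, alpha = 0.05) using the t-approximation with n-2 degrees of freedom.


Step 1: Rank x and y separately (midranks; no ties here).
rank(x): 12->8, 5->4, 4->3, 18->9, 9->7, 19->10, 2->2, 6->5, 1->1, 8->6
rank(y): 6->3, 13->6, 3->2, 1->1, 18->9, 15->7, 19->10, 8->4, 16->8, 12->5
Step 2: d_i = R_x(i) - R_y(i); compute d_i^2.
  (8-3)^2=25, (4-6)^2=4, (3-2)^2=1, (9-1)^2=64, (7-9)^2=4, (10-7)^2=9, (2-10)^2=64, (5-4)^2=1, (1-8)^2=49, (6-5)^2=1
sum(d^2) = 222.
Step 3: rho = 1 - 6*222 / (10*(10^2 - 1)) = 1 - 1332/990 = -0.345455.
Step 4: Under H0, t = rho * sqrt((n-2)/(1-rho^2)) = -1.0412 ~ t(8).
Step 5: Two-sided p-value from the t-distribution with 8 df = 0.328227.
Step 6: alpha = 0.05. fail to reject H0.

rho = -0.3455, p = 0.328227, fail to reject H0 at alpha = 0.05.


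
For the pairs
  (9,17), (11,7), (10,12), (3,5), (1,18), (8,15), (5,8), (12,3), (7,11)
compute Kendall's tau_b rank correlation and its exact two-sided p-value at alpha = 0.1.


Step 1: Enumerate the 36 unordered pairs (i,j) with i<j and classify each by sign(x_j-x_i) * sign(y_j-y_i).
  (1,2):dx=+2,dy=-10->D; (1,3):dx=+1,dy=-5->D; (1,4):dx=-6,dy=-12->C; (1,5):dx=-8,dy=+1->D
  (1,6):dx=-1,dy=-2->C; (1,7):dx=-4,dy=-9->C; (1,8):dx=+3,dy=-14->D; (1,9):dx=-2,dy=-6->C
  (2,3):dx=-1,dy=+5->D; (2,4):dx=-8,dy=-2->C; (2,5):dx=-10,dy=+11->D; (2,6):dx=-3,dy=+8->D
  (2,7):dx=-6,dy=+1->D; (2,8):dx=+1,dy=-4->D; (2,9):dx=-4,dy=+4->D; (3,4):dx=-7,dy=-7->C
  (3,5):dx=-9,dy=+6->D; (3,6):dx=-2,dy=+3->D; (3,7):dx=-5,dy=-4->C; (3,8):dx=+2,dy=-9->D
  (3,9):dx=-3,dy=-1->C; (4,5):dx=-2,dy=+13->D; (4,6):dx=+5,dy=+10->C; (4,7):dx=+2,dy=+3->C
  (4,8):dx=+9,dy=-2->D; (4,9):dx=+4,dy=+6->C; (5,6):dx=+7,dy=-3->D; (5,7):dx=+4,dy=-10->D
  (5,8):dx=+11,dy=-15->D; (5,9):dx=+6,dy=-7->D; (6,7):dx=-3,dy=-7->C; (6,8):dx=+4,dy=-12->D
  (6,9):dx=-1,dy=-4->C; (7,8):dx=+7,dy=-5->D; (7,9):dx=+2,dy=+3->C; (8,9):dx=-5,dy=+8->D
Step 2: C = 14, D = 22, total pairs = 36.
Step 3: tau = (C - D)/(n(n-1)/2) = (14 - 22)/36 = -0.222222.
Step 4: Exact two-sided p-value (enumerate n! = 362880 permutations of y under H0): p = 0.476709.
Step 5: alpha = 0.1. fail to reject H0.

tau_b = -0.2222 (C=14, D=22), p = 0.476709, fail to reject H0.


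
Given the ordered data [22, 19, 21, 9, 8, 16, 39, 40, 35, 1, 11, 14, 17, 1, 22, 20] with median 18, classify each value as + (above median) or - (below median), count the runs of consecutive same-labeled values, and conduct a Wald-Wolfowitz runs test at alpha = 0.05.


Step 1: Compute median = 18; label A = above, B = below.
Labels in order: AAABBBAAABBBBBAA  (n_A = 8, n_B = 8)
Step 2: Count runs R = 5.
Step 3: Under H0 (random ordering), E[R] = 2*n_A*n_B/(n_A+n_B) + 1 = 2*8*8/16 + 1 = 9.0000.
        Var[R] = 2*n_A*n_B*(2*n_A*n_B - n_A - n_B) / ((n_A+n_B)^2 * (n_A+n_B-1)) = 14336/3840 = 3.7333.
        SD[R] = 1.9322.
Step 4: Continuity-corrected z = (R + 0.5 - E[R]) / SD[R] = (5 + 0.5 - 9.0000) / 1.9322 = -1.8114.
Step 5: Two-sided p-value via normal approximation = 2*(1 - Phi(|z|)) = 0.070076.
Step 6: alpha = 0.05. fail to reject H0.

R = 5, z = -1.8114, p = 0.070076, fail to reject H0.


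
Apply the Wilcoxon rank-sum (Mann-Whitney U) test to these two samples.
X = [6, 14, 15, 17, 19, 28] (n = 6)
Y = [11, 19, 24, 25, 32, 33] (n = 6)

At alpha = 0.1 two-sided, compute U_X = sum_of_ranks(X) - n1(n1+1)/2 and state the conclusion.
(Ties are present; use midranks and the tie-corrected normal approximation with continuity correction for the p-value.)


Step 1: Combine and sort all 12 observations; assign midranks.
sorted (value, group): (6,X), (11,Y), (14,X), (15,X), (17,X), (19,X), (19,Y), (24,Y), (25,Y), (28,X), (32,Y), (33,Y)
ranks: 6->1, 11->2, 14->3, 15->4, 17->5, 19->6.5, 19->6.5, 24->8, 25->9, 28->10, 32->11, 33->12
Step 2: Rank sum for X: R1 = 1 + 3 + 4 + 5 + 6.5 + 10 = 29.5.
Step 3: U_X = R1 - n1(n1+1)/2 = 29.5 - 6*7/2 = 29.5 - 21 = 8.5.
       U_Y = n1*n2 - U_X = 36 - 8.5 = 27.5.
Step 4: Ties are present, so use the tie-corrected normal approximation (with continuity correction) for the p-value.
Step 5: p-value = 0.148829; compare to alpha = 0.1. fail to reject H0.

U_X = 8.5, p = 0.148829, fail to reject H0 at alpha = 0.1.


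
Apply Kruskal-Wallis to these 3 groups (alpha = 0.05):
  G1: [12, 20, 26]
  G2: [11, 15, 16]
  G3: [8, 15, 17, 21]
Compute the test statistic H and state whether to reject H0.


Step 1: Combine all N = 10 observations and assign midranks.
sorted (value, group, rank): (8,G3,1), (11,G2,2), (12,G1,3), (15,G2,4.5), (15,G3,4.5), (16,G2,6), (17,G3,7), (20,G1,8), (21,G3,9), (26,G1,10)
Step 2: Sum ranks within each group.
R_1 = 21 (n_1 = 3)
R_2 = 12.5 (n_2 = 3)
R_3 = 21.5 (n_3 = 4)
Step 3: H = 12/(N(N+1)) * sum(R_i^2/n_i) - 3(N+1)
     = 12/(10*11) * (21^2/3 + 12.5^2/3 + 21.5^2/4) - 3*11
     = 0.109091 * 314.646 - 33
     = 1.325000.
Step 4: Ties present; correction factor C = 1 - 6/(10^3 - 10) = 0.993939. Corrected H = 1.325000 / 0.993939 = 1.333079.
Step 5: Under H0, H ~ chi^2(2); p-value = 0.513482.
Step 6: alpha = 0.05. fail to reject H0.

H = 1.3331, df = 2, p = 0.513482, fail to reject H0.


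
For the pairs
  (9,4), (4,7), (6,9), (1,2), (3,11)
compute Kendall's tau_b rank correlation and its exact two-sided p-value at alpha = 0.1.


Step 1: Enumerate the 10 unordered pairs (i,j) with i<j and classify each by sign(x_j-x_i) * sign(y_j-y_i).
  (1,2):dx=-5,dy=+3->D; (1,3):dx=-3,dy=+5->D; (1,4):dx=-8,dy=-2->C; (1,5):dx=-6,dy=+7->D
  (2,3):dx=+2,dy=+2->C; (2,4):dx=-3,dy=-5->C; (2,5):dx=-1,dy=+4->D; (3,4):dx=-5,dy=-7->C
  (3,5):dx=-3,dy=+2->D; (4,5):dx=+2,dy=+9->C
Step 2: C = 5, D = 5, total pairs = 10.
Step 3: tau = (C - D)/(n(n-1)/2) = (5 - 5)/10 = 0.000000.
Step 4: Exact two-sided p-value (enumerate n! = 120 permutations of y under H0): p = 1.000000.
Step 5: alpha = 0.1. fail to reject H0.

tau_b = 0.0000 (C=5, D=5), p = 1.000000, fail to reject H0.


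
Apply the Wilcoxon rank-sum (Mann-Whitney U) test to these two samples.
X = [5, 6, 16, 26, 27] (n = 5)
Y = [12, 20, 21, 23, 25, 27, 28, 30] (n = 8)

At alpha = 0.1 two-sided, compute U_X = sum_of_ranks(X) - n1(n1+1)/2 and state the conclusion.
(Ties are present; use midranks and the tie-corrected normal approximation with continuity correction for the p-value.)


Step 1: Combine and sort all 13 observations; assign midranks.
sorted (value, group): (5,X), (6,X), (12,Y), (16,X), (20,Y), (21,Y), (23,Y), (25,Y), (26,X), (27,X), (27,Y), (28,Y), (30,Y)
ranks: 5->1, 6->2, 12->3, 16->4, 20->5, 21->6, 23->7, 25->8, 26->9, 27->10.5, 27->10.5, 28->12, 30->13
Step 2: Rank sum for X: R1 = 1 + 2 + 4 + 9 + 10.5 = 26.5.
Step 3: U_X = R1 - n1(n1+1)/2 = 26.5 - 5*6/2 = 26.5 - 15 = 11.5.
       U_Y = n1*n2 - U_X = 40 - 11.5 = 28.5.
Step 4: Ties are present, so use the tie-corrected normal approximation (with continuity correction) for the p-value.
Step 5: p-value = 0.240919; compare to alpha = 0.1. fail to reject H0.

U_X = 11.5, p = 0.240919, fail to reject H0 at alpha = 0.1.


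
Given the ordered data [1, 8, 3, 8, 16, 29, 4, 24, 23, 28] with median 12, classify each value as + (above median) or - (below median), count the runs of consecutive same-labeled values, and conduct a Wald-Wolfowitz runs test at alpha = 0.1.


Step 1: Compute median = 12; label A = above, B = below.
Labels in order: BBBBAABAAA  (n_A = 5, n_B = 5)
Step 2: Count runs R = 4.
Step 3: Under H0 (random ordering), E[R] = 2*n_A*n_B/(n_A+n_B) + 1 = 2*5*5/10 + 1 = 6.0000.
        Var[R] = 2*n_A*n_B*(2*n_A*n_B - n_A - n_B) / ((n_A+n_B)^2 * (n_A+n_B-1)) = 2000/900 = 2.2222.
        SD[R] = 1.4907.
Step 4: Continuity-corrected z = (R + 0.5 - E[R]) / SD[R] = (4 + 0.5 - 6.0000) / 1.4907 = -1.0062.
Step 5: Two-sided p-value via normal approximation = 2*(1 - Phi(|z|)) = 0.314305.
Step 6: alpha = 0.1. fail to reject H0.

R = 4, z = -1.0062, p = 0.314305, fail to reject H0.


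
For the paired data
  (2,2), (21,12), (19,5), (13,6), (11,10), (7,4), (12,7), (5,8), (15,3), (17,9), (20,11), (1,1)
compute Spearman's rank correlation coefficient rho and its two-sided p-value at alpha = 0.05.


Step 1: Rank x and y separately (midranks; no ties here).
rank(x): 2->2, 21->12, 19->10, 13->7, 11->5, 7->4, 12->6, 5->3, 15->8, 17->9, 20->11, 1->1
rank(y): 2->2, 12->12, 5->5, 6->6, 10->10, 4->4, 7->7, 8->8, 3->3, 9->9, 11->11, 1->1
Step 2: d_i = R_x(i) - R_y(i); compute d_i^2.
  (2-2)^2=0, (12-12)^2=0, (10-5)^2=25, (7-6)^2=1, (5-10)^2=25, (4-4)^2=0, (6-7)^2=1, (3-8)^2=25, (8-3)^2=25, (9-9)^2=0, (11-11)^2=0, (1-1)^2=0
sum(d^2) = 102.
Step 3: rho = 1 - 6*102 / (12*(12^2 - 1)) = 1 - 612/1716 = 0.643357.
Step 4: Under H0, t = rho * sqrt((n-2)/(1-rho^2)) = 2.6575 ~ t(10).
Step 5: Two-sided p-value from the t-distribution with 10 df = 0.024003.
Step 6: alpha = 0.05. reject H0.

rho = 0.6434, p = 0.024003, reject H0 at alpha = 0.05.


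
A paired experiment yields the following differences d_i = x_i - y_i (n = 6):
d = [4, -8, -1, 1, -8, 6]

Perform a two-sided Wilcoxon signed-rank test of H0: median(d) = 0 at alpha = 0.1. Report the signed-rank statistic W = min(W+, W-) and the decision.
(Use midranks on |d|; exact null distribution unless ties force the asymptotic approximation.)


Step 1: Drop any zero differences (none here) and take |d_i|.
|d| = [4, 8, 1, 1, 8, 6]
Step 2: Midrank |d_i| (ties get averaged ranks).
ranks: |4|->3, |8|->5.5, |1|->1.5, |1|->1.5, |8|->5.5, |6|->4
Step 3: Attach original signs; sum ranks with positive sign and with negative sign.
W+ = 3 + 1.5 + 4 = 8.5
W- = 5.5 + 1.5 + 5.5 = 12.5
(Check: W+ + W- = 21 should equal n(n+1)/2 = 21.)
Step 4: Test statistic W = min(W+, W-) = 8.5.
Step 5: Ties in |d|, so use the tie-corrected normal approximation.
        E[W] = n(n+1)/4 = 6*7/4 = 10.5.
        Tie groups: |d|=1 (t=2), |d|=8 (t=2); sum(t^3 - t) = 12.
        Var[W] = n(n+1)(2n+1)/24 - sum(t^3-t)/48 = 546/24 - 12/48 = 22.5.
        z = (W - E[W]) / sqrt(Var[W]) = (8.5 - 10.5) / 4.7434 = -0.4216.
        Two-sided p = 2*Phi(z) = 0.673290.
Step 6: alpha = 0.1. fail to reject H0.

W+ = 8.5, W- = 12.5, W = min = 8.5, p = 0.673290, fail to reject H0.


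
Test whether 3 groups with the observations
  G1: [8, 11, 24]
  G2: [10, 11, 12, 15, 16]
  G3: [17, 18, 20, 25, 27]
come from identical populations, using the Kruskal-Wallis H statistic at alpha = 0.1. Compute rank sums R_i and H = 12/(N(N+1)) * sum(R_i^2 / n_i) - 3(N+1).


Step 1: Combine all N = 13 observations and assign midranks.
sorted (value, group, rank): (8,G1,1), (10,G2,2), (11,G1,3.5), (11,G2,3.5), (12,G2,5), (15,G2,6), (16,G2,7), (17,G3,8), (18,G3,9), (20,G3,10), (24,G1,11), (25,G3,12), (27,G3,13)
Step 2: Sum ranks within each group.
R_1 = 15.5 (n_1 = 3)
R_2 = 23.5 (n_2 = 5)
R_3 = 52 (n_3 = 5)
Step 3: H = 12/(N(N+1)) * sum(R_i^2/n_i) - 3(N+1)
     = 12/(13*14) * (15.5^2/3 + 23.5^2/5 + 52^2/5) - 3*14
     = 0.065934 * 731.333 - 42
     = 6.219780.
Step 4: Ties present; correction factor C = 1 - 6/(13^3 - 13) = 0.997253. Corrected H = 6.219780 / 0.997253 = 6.236915.
Step 5: Under H0, H ~ chi^2(2); p-value = 0.044225.
Step 6: alpha = 0.1. reject H0.

H = 6.2369, df = 2, p = 0.044225, reject H0.


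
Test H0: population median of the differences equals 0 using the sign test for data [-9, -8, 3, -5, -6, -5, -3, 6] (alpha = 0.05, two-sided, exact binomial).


Step 1: Discard zero differences. Original n = 8; n_eff = number of nonzero differences = 8.
Nonzero differences (with sign): -9, -8, +3, -5, -6, -5, -3, +6
Step 2: Count signs: positive = 2, negative = 6.
Step 3: Under H0: P(positive) = 0.5, so the number of positives S ~ Bin(8, 0.5).
Step 4: Two-sided exact p-value = sum of Bin(8,0.5) probabilities at or below the observed probability = 0.289062.
Step 5: alpha = 0.05. fail to reject H0.

n_eff = 8, pos = 2, neg = 6, p = 0.289062, fail to reject H0.


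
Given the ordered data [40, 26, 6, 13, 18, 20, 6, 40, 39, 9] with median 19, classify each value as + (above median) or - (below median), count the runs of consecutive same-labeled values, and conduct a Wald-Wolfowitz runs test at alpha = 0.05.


Step 1: Compute median = 19; label A = above, B = below.
Labels in order: AABBBABAAB  (n_A = 5, n_B = 5)
Step 2: Count runs R = 6.
Step 3: Under H0 (random ordering), E[R] = 2*n_A*n_B/(n_A+n_B) + 1 = 2*5*5/10 + 1 = 6.0000.
        Var[R] = 2*n_A*n_B*(2*n_A*n_B - n_A - n_B) / ((n_A+n_B)^2 * (n_A+n_B-1)) = 2000/900 = 2.2222.
        SD[R] = 1.4907.
Step 4: R = E[R], so z = 0 with no continuity correction.
Step 5: Two-sided p-value via normal approximation = 2*(1 - Phi(|z|)) = 1.000000.
Step 6: alpha = 0.05. fail to reject H0.

R = 6, z = 0.0000, p = 1.000000, fail to reject H0.


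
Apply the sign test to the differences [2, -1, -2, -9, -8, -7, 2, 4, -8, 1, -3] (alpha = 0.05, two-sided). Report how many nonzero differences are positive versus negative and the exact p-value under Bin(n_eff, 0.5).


Step 1: Discard zero differences. Original n = 11; n_eff = number of nonzero differences = 11.
Nonzero differences (with sign): +2, -1, -2, -9, -8, -7, +2, +4, -8, +1, -3
Step 2: Count signs: positive = 4, negative = 7.
Step 3: Under H0: P(positive) = 0.5, so the number of positives S ~ Bin(11, 0.5).
Step 4: Two-sided exact p-value = sum of Bin(11,0.5) probabilities at or below the observed probability = 0.548828.
Step 5: alpha = 0.05. fail to reject H0.

n_eff = 11, pos = 4, neg = 7, p = 0.548828, fail to reject H0.


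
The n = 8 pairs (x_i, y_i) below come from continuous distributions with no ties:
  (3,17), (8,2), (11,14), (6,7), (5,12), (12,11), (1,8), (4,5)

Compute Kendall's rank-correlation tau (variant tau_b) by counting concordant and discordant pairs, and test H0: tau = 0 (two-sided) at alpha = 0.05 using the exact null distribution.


Step 1: Enumerate the 28 unordered pairs (i,j) with i<j and classify each by sign(x_j-x_i) * sign(y_j-y_i).
  (1,2):dx=+5,dy=-15->D; (1,3):dx=+8,dy=-3->D; (1,4):dx=+3,dy=-10->D; (1,5):dx=+2,dy=-5->D
  (1,6):dx=+9,dy=-6->D; (1,7):dx=-2,dy=-9->C; (1,8):dx=+1,dy=-12->D; (2,3):dx=+3,dy=+12->C
  (2,4):dx=-2,dy=+5->D; (2,5):dx=-3,dy=+10->D; (2,6):dx=+4,dy=+9->C; (2,7):dx=-7,dy=+6->D
  (2,8):dx=-4,dy=+3->D; (3,4):dx=-5,dy=-7->C; (3,5):dx=-6,dy=-2->C; (3,6):dx=+1,dy=-3->D
  (3,7):dx=-10,dy=-6->C; (3,8):dx=-7,dy=-9->C; (4,5):dx=-1,dy=+5->D; (4,6):dx=+6,dy=+4->C
  (4,7):dx=-5,dy=+1->D; (4,8):dx=-2,dy=-2->C; (5,6):dx=+7,dy=-1->D; (5,7):dx=-4,dy=-4->C
  (5,8):dx=-1,dy=-7->C; (6,7):dx=-11,dy=-3->C; (6,8):dx=-8,dy=-6->C; (7,8):dx=+3,dy=-3->D
Step 2: C = 13, D = 15, total pairs = 28.
Step 3: tau = (C - D)/(n(n-1)/2) = (13 - 15)/28 = -0.071429.
Step 4: Exact two-sided p-value (enumerate n! = 40320 permutations of y under H0): p = 0.904861.
Step 5: alpha = 0.05. fail to reject H0.

tau_b = -0.0714 (C=13, D=15), p = 0.904861, fail to reject H0.


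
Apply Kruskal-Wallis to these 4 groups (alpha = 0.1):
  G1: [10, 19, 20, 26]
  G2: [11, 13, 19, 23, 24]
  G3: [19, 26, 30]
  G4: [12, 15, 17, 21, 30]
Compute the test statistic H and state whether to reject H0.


Step 1: Combine all N = 17 observations and assign midranks.
sorted (value, group, rank): (10,G1,1), (11,G2,2), (12,G4,3), (13,G2,4), (15,G4,5), (17,G4,6), (19,G1,8), (19,G2,8), (19,G3,8), (20,G1,10), (21,G4,11), (23,G2,12), (24,G2,13), (26,G1,14.5), (26,G3,14.5), (30,G3,16.5), (30,G4,16.5)
Step 2: Sum ranks within each group.
R_1 = 33.5 (n_1 = 4)
R_2 = 39 (n_2 = 5)
R_3 = 39 (n_3 = 3)
R_4 = 41.5 (n_4 = 5)
Step 3: H = 12/(N(N+1)) * sum(R_i^2/n_i) - 3(N+1)
     = 12/(17*18) * (33.5^2/4 + 39^2/5 + 39^2/3 + 41.5^2/5) - 3*18
     = 0.039216 * 1436.21 - 54
     = 2.322059.
Step 4: Ties present; correction factor C = 1 - 36/(17^3 - 17) = 0.992647. Corrected H = 2.322059 / 0.992647 = 2.339259.
Step 5: Under H0, H ~ chi^2(3); p-value = 0.505042.
Step 6: alpha = 0.1. fail to reject H0.

H = 2.3393, df = 3, p = 0.505042, fail to reject H0.


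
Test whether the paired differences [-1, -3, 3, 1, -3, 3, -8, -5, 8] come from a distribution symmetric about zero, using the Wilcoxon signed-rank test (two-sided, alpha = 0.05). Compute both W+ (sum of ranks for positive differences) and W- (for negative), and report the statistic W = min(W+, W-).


Step 1: Drop any zero differences (none here) and take |d_i|.
|d| = [1, 3, 3, 1, 3, 3, 8, 5, 8]
Step 2: Midrank |d_i| (ties get averaged ranks).
ranks: |1|->1.5, |3|->4.5, |3|->4.5, |1|->1.5, |3|->4.5, |3|->4.5, |8|->8.5, |5|->7, |8|->8.5
Step 3: Attach original signs; sum ranks with positive sign and with negative sign.
W+ = 4.5 + 1.5 + 4.5 + 8.5 = 19
W- = 1.5 + 4.5 + 4.5 + 8.5 + 7 = 26
(Check: W+ + W- = 45 should equal n(n+1)/2 = 45.)
Step 4: Test statistic W = min(W+, W-) = 19.
Step 5: Ties in |d|, so use the tie-corrected normal approximation.
        E[W] = n(n+1)/4 = 9*10/4 = 22.5.
        Tie groups: |d|=1 (t=2), |d|=3 (t=4), |d|=8 (t=2); sum(t^3 - t) = 72.
        Var[W] = n(n+1)(2n+1)/24 - sum(t^3-t)/48 = 1710/24 - 72/48 = 69.75.
        z = (W - E[W]) / sqrt(Var[W]) = (19 - 22.5) / 8.3516 = -0.4191.
        Two-sided p = 2*Phi(z) = 0.675158.
Step 6: alpha = 0.05. fail to reject H0.

W+ = 19, W- = 26, W = min = 19, p = 0.675158, fail to reject H0.


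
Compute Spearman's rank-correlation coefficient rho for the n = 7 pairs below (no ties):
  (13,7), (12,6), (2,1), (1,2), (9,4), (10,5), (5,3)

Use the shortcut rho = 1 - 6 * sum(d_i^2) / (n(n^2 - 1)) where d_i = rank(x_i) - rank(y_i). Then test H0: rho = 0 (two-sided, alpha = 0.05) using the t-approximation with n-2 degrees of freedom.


Step 1: Rank x and y separately (midranks; no ties here).
rank(x): 13->7, 12->6, 2->2, 1->1, 9->4, 10->5, 5->3
rank(y): 7->7, 6->6, 1->1, 2->2, 4->4, 5->5, 3->3
Step 2: d_i = R_x(i) - R_y(i); compute d_i^2.
  (7-7)^2=0, (6-6)^2=0, (2-1)^2=1, (1-2)^2=1, (4-4)^2=0, (5-5)^2=0, (3-3)^2=0
sum(d^2) = 2.
Step 3: rho = 1 - 6*2 / (7*(7^2 - 1)) = 1 - 12/336 = 0.964286.
Step 4: Under H0, t = rho * sqrt((n-2)/(1-rho^2)) = 8.1408 ~ t(5).
Step 5: Two-sided p-value from the t-distribution with 5 df = 0.000454.
Step 6: alpha = 0.05. reject H0.

rho = 0.9643, p = 0.000454, reject H0 at alpha = 0.05.


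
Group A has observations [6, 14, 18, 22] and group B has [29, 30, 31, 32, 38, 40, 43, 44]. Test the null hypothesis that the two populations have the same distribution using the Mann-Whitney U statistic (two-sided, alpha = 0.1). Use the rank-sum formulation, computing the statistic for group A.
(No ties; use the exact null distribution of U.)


Step 1: Combine and sort all 12 observations; assign midranks.
sorted (value, group): (6,X), (14,X), (18,X), (22,X), (29,Y), (30,Y), (31,Y), (32,Y), (38,Y), (40,Y), (43,Y), (44,Y)
ranks: 6->1, 14->2, 18->3, 22->4, 29->5, 30->6, 31->7, 32->8, 38->9, 40->10, 43->11, 44->12
Step 2: Rank sum for X: R1 = 1 + 2 + 3 + 4 = 10.
Step 3: U_X = R1 - n1(n1+1)/2 = 10 - 4*5/2 = 10 - 10 = 0.
       U_Y = n1*n2 - U_X = 32 - 0 = 32.
Step 4: No ties, so the exact null distribution of U (based on enumerating the C(12,4) = 495 equally likely rank assignments) gives the two-sided p-value.
Step 5: p-value = 0.004040; compare to alpha = 0.1. reject H0.

U_X = 0, p = 0.004040, reject H0 at alpha = 0.1.


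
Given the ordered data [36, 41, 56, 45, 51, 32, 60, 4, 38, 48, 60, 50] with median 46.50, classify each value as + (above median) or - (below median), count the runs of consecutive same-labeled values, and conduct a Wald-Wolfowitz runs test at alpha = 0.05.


Step 1: Compute median = 46.50; label A = above, B = below.
Labels in order: BBABABABBAAA  (n_A = 6, n_B = 6)
Step 2: Count runs R = 8.
Step 3: Under H0 (random ordering), E[R] = 2*n_A*n_B/(n_A+n_B) + 1 = 2*6*6/12 + 1 = 7.0000.
        Var[R] = 2*n_A*n_B*(2*n_A*n_B - n_A - n_B) / ((n_A+n_B)^2 * (n_A+n_B-1)) = 4320/1584 = 2.7273.
        SD[R] = 1.6514.
Step 4: Continuity-corrected z = (R - 0.5 - E[R]) / SD[R] = (8 - 0.5 - 7.0000) / 1.6514 = 0.3028.
Step 5: Two-sided p-value via normal approximation = 2*(1 - Phi(|z|)) = 0.762069.
Step 6: alpha = 0.05. fail to reject H0.

R = 8, z = 0.3028, p = 0.762069, fail to reject H0.


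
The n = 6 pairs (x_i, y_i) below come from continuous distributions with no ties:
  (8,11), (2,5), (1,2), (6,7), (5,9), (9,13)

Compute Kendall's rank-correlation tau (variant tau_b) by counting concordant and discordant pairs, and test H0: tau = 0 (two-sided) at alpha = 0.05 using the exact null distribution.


Step 1: Enumerate the 15 unordered pairs (i,j) with i<j and classify each by sign(x_j-x_i) * sign(y_j-y_i).
  (1,2):dx=-6,dy=-6->C; (1,3):dx=-7,dy=-9->C; (1,4):dx=-2,dy=-4->C; (1,5):dx=-3,dy=-2->C
  (1,6):dx=+1,dy=+2->C; (2,3):dx=-1,dy=-3->C; (2,4):dx=+4,dy=+2->C; (2,5):dx=+3,dy=+4->C
  (2,6):dx=+7,dy=+8->C; (3,4):dx=+5,dy=+5->C; (3,5):dx=+4,dy=+7->C; (3,6):dx=+8,dy=+11->C
  (4,5):dx=-1,dy=+2->D; (4,6):dx=+3,dy=+6->C; (5,6):dx=+4,dy=+4->C
Step 2: C = 14, D = 1, total pairs = 15.
Step 3: tau = (C - D)/(n(n-1)/2) = (14 - 1)/15 = 0.866667.
Step 4: Exact two-sided p-value (enumerate n! = 720 permutations of y under H0): p = 0.016667.
Step 5: alpha = 0.05. reject H0.

tau_b = 0.8667 (C=14, D=1), p = 0.016667, reject H0.


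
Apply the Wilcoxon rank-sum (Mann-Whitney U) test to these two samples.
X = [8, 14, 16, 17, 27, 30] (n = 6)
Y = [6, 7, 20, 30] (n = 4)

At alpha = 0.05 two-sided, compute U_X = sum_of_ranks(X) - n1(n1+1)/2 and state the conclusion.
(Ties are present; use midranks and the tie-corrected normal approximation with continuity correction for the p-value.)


Step 1: Combine and sort all 10 observations; assign midranks.
sorted (value, group): (6,Y), (7,Y), (8,X), (14,X), (16,X), (17,X), (20,Y), (27,X), (30,X), (30,Y)
ranks: 6->1, 7->2, 8->3, 14->4, 16->5, 17->6, 20->7, 27->8, 30->9.5, 30->9.5
Step 2: Rank sum for X: R1 = 3 + 4 + 5 + 6 + 8 + 9.5 = 35.5.
Step 3: U_X = R1 - n1(n1+1)/2 = 35.5 - 6*7/2 = 35.5 - 21 = 14.5.
       U_Y = n1*n2 - U_X = 24 - 14.5 = 9.5.
Step 4: Ties are present, so use the tie-corrected normal approximation (with continuity correction) for the p-value.
Step 5: p-value = 0.668870; compare to alpha = 0.05. fail to reject H0.

U_X = 14.5, p = 0.668870, fail to reject H0 at alpha = 0.05.


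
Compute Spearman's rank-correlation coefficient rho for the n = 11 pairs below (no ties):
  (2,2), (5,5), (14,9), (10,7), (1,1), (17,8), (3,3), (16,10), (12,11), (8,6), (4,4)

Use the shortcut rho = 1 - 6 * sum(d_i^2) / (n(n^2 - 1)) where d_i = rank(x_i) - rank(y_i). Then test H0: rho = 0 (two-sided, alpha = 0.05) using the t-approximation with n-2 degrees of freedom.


Step 1: Rank x and y separately (midranks; no ties here).
rank(x): 2->2, 5->5, 14->9, 10->7, 1->1, 17->11, 3->3, 16->10, 12->8, 8->6, 4->4
rank(y): 2->2, 5->5, 9->9, 7->7, 1->1, 8->8, 3->3, 10->10, 11->11, 6->6, 4->4
Step 2: d_i = R_x(i) - R_y(i); compute d_i^2.
  (2-2)^2=0, (5-5)^2=0, (9-9)^2=0, (7-7)^2=0, (1-1)^2=0, (11-8)^2=9, (3-3)^2=0, (10-10)^2=0, (8-11)^2=9, (6-6)^2=0, (4-4)^2=0
sum(d^2) = 18.
Step 3: rho = 1 - 6*18 / (11*(11^2 - 1)) = 1 - 108/1320 = 0.918182.
Step 4: Under H0, t = rho * sqrt((n-2)/(1-rho^2)) = 6.9531 ~ t(9).
Step 5: Two-sided p-value from the t-distribution with 9 df = 0.000067.
Step 6: alpha = 0.05. reject H0.

rho = 0.9182, p = 0.000067, reject H0 at alpha = 0.05.


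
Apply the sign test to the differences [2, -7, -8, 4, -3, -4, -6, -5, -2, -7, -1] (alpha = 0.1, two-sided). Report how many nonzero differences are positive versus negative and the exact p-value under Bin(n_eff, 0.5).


Step 1: Discard zero differences. Original n = 11; n_eff = number of nonzero differences = 11.
Nonzero differences (with sign): +2, -7, -8, +4, -3, -4, -6, -5, -2, -7, -1
Step 2: Count signs: positive = 2, negative = 9.
Step 3: Under H0: P(positive) = 0.5, so the number of positives S ~ Bin(11, 0.5).
Step 4: Two-sided exact p-value = sum of Bin(11,0.5) probabilities at or below the observed probability = 0.065430.
Step 5: alpha = 0.1. reject H0.

n_eff = 11, pos = 2, neg = 9, p = 0.065430, reject H0.


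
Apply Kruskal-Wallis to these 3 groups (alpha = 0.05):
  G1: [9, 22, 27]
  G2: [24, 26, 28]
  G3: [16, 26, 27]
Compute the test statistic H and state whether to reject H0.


Step 1: Combine all N = 9 observations and assign midranks.
sorted (value, group, rank): (9,G1,1), (16,G3,2), (22,G1,3), (24,G2,4), (26,G2,5.5), (26,G3,5.5), (27,G1,7.5), (27,G3,7.5), (28,G2,9)
Step 2: Sum ranks within each group.
R_1 = 11.5 (n_1 = 3)
R_2 = 18.5 (n_2 = 3)
R_3 = 15 (n_3 = 3)
Step 3: H = 12/(N(N+1)) * sum(R_i^2/n_i) - 3(N+1)
     = 12/(9*10) * (11.5^2/3 + 18.5^2/3 + 15^2/3) - 3*10
     = 0.133333 * 233.167 - 30
     = 1.088889.
Step 4: Ties present; correction factor C = 1 - 12/(9^3 - 9) = 0.983333. Corrected H = 1.088889 / 0.983333 = 1.107345.
Step 5: Under H0, H ~ chi^2(2); p-value = 0.574835.
Step 6: alpha = 0.05. fail to reject H0.

H = 1.1073, df = 2, p = 0.574835, fail to reject H0.


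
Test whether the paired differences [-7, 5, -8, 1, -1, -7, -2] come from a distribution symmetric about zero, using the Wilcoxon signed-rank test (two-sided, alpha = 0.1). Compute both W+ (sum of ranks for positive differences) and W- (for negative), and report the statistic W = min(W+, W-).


Step 1: Drop any zero differences (none here) and take |d_i|.
|d| = [7, 5, 8, 1, 1, 7, 2]
Step 2: Midrank |d_i| (ties get averaged ranks).
ranks: |7|->5.5, |5|->4, |8|->7, |1|->1.5, |1|->1.5, |7|->5.5, |2|->3
Step 3: Attach original signs; sum ranks with positive sign and with negative sign.
W+ = 4 + 1.5 = 5.5
W- = 5.5 + 7 + 1.5 + 5.5 + 3 = 22.5
(Check: W+ + W- = 28 should equal n(n+1)/2 = 28.)
Step 4: Test statistic W = min(W+, W-) = 5.5.
Step 5: Ties in |d|, so use the tie-corrected normal approximation.
        E[W] = n(n+1)/4 = 7*8/4 = 14.
        Tie groups: |d|=1 (t=2), |d|=7 (t=2); sum(t^3 - t) = 12.
        Var[W] = n(n+1)(2n+1)/24 - sum(t^3-t)/48 = 840/24 - 12/48 = 34.75.
        z = (W - E[W]) / sqrt(Var[W]) = (5.5 - 14) / 5.8949 = -1.4419.
        Two-sided p = 2*Phi(z) = 0.149325.
Step 6: alpha = 0.1. fail to reject H0.

W+ = 5.5, W- = 22.5, W = min = 5.5, p = 0.149325, fail to reject H0.


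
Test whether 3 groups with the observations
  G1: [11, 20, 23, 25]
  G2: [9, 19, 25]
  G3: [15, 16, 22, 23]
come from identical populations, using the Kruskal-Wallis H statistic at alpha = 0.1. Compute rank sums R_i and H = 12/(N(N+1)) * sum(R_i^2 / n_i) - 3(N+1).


Step 1: Combine all N = 11 observations and assign midranks.
sorted (value, group, rank): (9,G2,1), (11,G1,2), (15,G3,3), (16,G3,4), (19,G2,5), (20,G1,6), (22,G3,7), (23,G1,8.5), (23,G3,8.5), (25,G1,10.5), (25,G2,10.5)
Step 2: Sum ranks within each group.
R_1 = 27 (n_1 = 4)
R_2 = 16.5 (n_2 = 3)
R_3 = 22.5 (n_3 = 4)
Step 3: H = 12/(N(N+1)) * sum(R_i^2/n_i) - 3(N+1)
     = 12/(11*12) * (27^2/4 + 16.5^2/3 + 22.5^2/4) - 3*12
     = 0.090909 * 399.562 - 36
     = 0.323864.
Step 4: Ties present; correction factor C = 1 - 12/(11^3 - 11) = 0.990909. Corrected H = 0.323864 / 0.990909 = 0.326835.
Step 5: Under H0, H ~ chi^2(2); p-value = 0.849237.
Step 6: alpha = 0.1. fail to reject H0.

H = 0.3268, df = 2, p = 0.849237, fail to reject H0.


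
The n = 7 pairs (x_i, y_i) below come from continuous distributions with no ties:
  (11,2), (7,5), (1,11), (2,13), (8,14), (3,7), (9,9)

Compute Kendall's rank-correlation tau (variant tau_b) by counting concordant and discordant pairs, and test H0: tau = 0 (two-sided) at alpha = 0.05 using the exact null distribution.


Step 1: Enumerate the 21 unordered pairs (i,j) with i<j and classify each by sign(x_j-x_i) * sign(y_j-y_i).
  (1,2):dx=-4,dy=+3->D; (1,3):dx=-10,dy=+9->D; (1,4):dx=-9,dy=+11->D; (1,5):dx=-3,dy=+12->D
  (1,6):dx=-8,dy=+5->D; (1,7):dx=-2,dy=+7->D; (2,3):dx=-6,dy=+6->D; (2,4):dx=-5,dy=+8->D
  (2,5):dx=+1,dy=+9->C; (2,6):dx=-4,dy=+2->D; (2,7):dx=+2,dy=+4->C; (3,4):dx=+1,dy=+2->C
  (3,5):dx=+7,dy=+3->C; (3,6):dx=+2,dy=-4->D; (3,7):dx=+8,dy=-2->D; (4,5):dx=+6,dy=+1->C
  (4,6):dx=+1,dy=-6->D; (4,7):dx=+7,dy=-4->D; (5,6):dx=-5,dy=-7->C; (5,7):dx=+1,dy=-5->D
  (6,7):dx=+6,dy=+2->C
Step 2: C = 7, D = 14, total pairs = 21.
Step 3: tau = (C - D)/(n(n-1)/2) = (7 - 14)/21 = -0.333333.
Step 4: Exact two-sided p-value (enumerate n! = 5040 permutations of y under H0): p = 0.381349.
Step 5: alpha = 0.05. fail to reject H0.

tau_b = -0.3333 (C=7, D=14), p = 0.381349, fail to reject H0.


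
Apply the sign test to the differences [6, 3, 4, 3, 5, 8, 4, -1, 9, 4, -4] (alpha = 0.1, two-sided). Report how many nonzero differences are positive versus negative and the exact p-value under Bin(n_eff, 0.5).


Step 1: Discard zero differences. Original n = 11; n_eff = number of nonzero differences = 11.
Nonzero differences (with sign): +6, +3, +4, +3, +5, +8, +4, -1, +9, +4, -4
Step 2: Count signs: positive = 9, negative = 2.
Step 3: Under H0: P(positive) = 0.5, so the number of positives S ~ Bin(11, 0.5).
Step 4: Two-sided exact p-value = sum of Bin(11,0.5) probabilities at or below the observed probability = 0.065430.
Step 5: alpha = 0.1. reject H0.

n_eff = 11, pos = 9, neg = 2, p = 0.065430, reject H0.


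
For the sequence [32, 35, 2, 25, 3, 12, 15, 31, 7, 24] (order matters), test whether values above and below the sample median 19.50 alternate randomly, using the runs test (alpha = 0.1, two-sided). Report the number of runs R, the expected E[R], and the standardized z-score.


Step 1: Compute median = 19.50; label A = above, B = below.
Labels in order: AABABBBABA  (n_A = 5, n_B = 5)
Step 2: Count runs R = 7.
Step 3: Under H0 (random ordering), E[R] = 2*n_A*n_B/(n_A+n_B) + 1 = 2*5*5/10 + 1 = 6.0000.
        Var[R] = 2*n_A*n_B*(2*n_A*n_B - n_A - n_B) / ((n_A+n_B)^2 * (n_A+n_B-1)) = 2000/900 = 2.2222.
        SD[R] = 1.4907.
Step 4: Continuity-corrected z = (R - 0.5 - E[R]) / SD[R] = (7 - 0.5 - 6.0000) / 1.4907 = 0.3354.
Step 5: Two-sided p-value via normal approximation = 2*(1 - Phi(|z|)) = 0.737316.
Step 6: alpha = 0.1. fail to reject H0.

R = 7, z = 0.3354, p = 0.737316, fail to reject H0.


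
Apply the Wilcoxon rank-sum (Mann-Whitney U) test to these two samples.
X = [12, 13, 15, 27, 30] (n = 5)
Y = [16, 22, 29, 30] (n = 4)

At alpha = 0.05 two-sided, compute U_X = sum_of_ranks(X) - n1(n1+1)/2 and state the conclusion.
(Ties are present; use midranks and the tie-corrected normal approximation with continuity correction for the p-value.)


Step 1: Combine and sort all 9 observations; assign midranks.
sorted (value, group): (12,X), (13,X), (15,X), (16,Y), (22,Y), (27,X), (29,Y), (30,X), (30,Y)
ranks: 12->1, 13->2, 15->3, 16->4, 22->5, 27->6, 29->7, 30->8.5, 30->8.5
Step 2: Rank sum for X: R1 = 1 + 2 + 3 + 6 + 8.5 = 20.5.
Step 3: U_X = R1 - n1(n1+1)/2 = 20.5 - 5*6/2 = 20.5 - 15 = 5.5.
       U_Y = n1*n2 - U_X = 20 - 5.5 = 14.5.
Step 4: Ties are present, so use the tie-corrected normal approximation (with continuity correction) for the p-value.
Step 5: p-value = 0.325163; compare to alpha = 0.05. fail to reject H0.

U_X = 5.5, p = 0.325163, fail to reject H0 at alpha = 0.05.


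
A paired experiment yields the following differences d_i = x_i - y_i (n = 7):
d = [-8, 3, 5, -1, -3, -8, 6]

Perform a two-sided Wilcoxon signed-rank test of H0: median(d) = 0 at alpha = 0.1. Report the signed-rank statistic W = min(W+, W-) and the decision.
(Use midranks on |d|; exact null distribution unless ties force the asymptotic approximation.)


Step 1: Drop any zero differences (none here) and take |d_i|.
|d| = [8, 3, 5, 1, 3, 8, 6]
Step 2: Midrank |d_i| (ties get averaged ranks).
ranks: |8|->6.5, |3|->2.5, |5|->4, |1|->1, |3|->2.5, |8|->6.5, |6|->5
Step 3: Attach original signs; sum ranks with positive sign and with negative sign.
W+ = 2.5 + 4 + 5 = 11.5
W- = 6.5 + 1 + 2.5 + 6.5 = 16.5
(Check: W+ + W- = 28 should equal n(n+1)/2 = 28.)
Step 4: Test statistic W = min(W+, W-) = 11.5.
Step 5: Ties in |d|, so use the tie-corrected normal approximation.
        E[W] = n(n+1)/4 = 7*8/4 = 14.
        Tie groups: |d|=3 (t=2), |d|=8 (t=2); sum(t^3 - t) = 12.
        Var[W] = n(n+1)(2n+1)/24 - sum(t^3-t)/48 = 840/24 - 12/48 = 34.75.
        z = (W - E[W]) / sqrt(Var[W]) = (11.5 - 14) / 5.8949 = -0.4241.
        Two-sided p = 2*Phi(z) = 0.671497.
Step 6: alpha = 0.1. fail to reject H0.

W+ = 11.5, W- = 16.5, W = min = 11.5, p = 0.671497, fail to reject H0.
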